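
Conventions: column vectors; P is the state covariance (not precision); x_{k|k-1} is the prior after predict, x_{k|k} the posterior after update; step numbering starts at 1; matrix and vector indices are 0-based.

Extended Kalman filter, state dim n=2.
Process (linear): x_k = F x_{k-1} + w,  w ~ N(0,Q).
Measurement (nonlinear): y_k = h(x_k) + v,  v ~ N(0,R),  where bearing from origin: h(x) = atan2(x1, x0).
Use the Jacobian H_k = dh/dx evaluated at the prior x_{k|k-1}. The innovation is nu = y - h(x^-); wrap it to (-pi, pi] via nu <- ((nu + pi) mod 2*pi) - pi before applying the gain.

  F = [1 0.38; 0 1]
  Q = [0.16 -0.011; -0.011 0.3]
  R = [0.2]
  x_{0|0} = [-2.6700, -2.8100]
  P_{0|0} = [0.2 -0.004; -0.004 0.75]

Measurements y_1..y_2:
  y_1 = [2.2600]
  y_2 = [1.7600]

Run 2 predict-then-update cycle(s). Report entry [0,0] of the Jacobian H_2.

step 1: x^-=[-3.7378, -2.8100]  P^-=[0.4653 0.2700; 0.2700 1.0500]  H_jac=[0.1285 -0.1709]  S=[0.2265]  K=[0.0602; -0.6392]  nu=[-1.5262]  x^+=[-3.8297, -1.8344]  P^+=[0.4644 0.2787; 0.2787 0.9575]
step 2: x^-=[-4.5268, -1.8344]  P^-=[0.9745 0.6315; 0.6315 1.2575]  H_jac=[0.0769 -0.1897]  S=[0.2326]  K=[-0.1930; -0.8170]  nu=[-1.7666]  x^+=[-4.1857, -0.3911]  P^+=[0.9659 0.5949; 0.5949 1.1022]

H_jac[0,0] = 0.0769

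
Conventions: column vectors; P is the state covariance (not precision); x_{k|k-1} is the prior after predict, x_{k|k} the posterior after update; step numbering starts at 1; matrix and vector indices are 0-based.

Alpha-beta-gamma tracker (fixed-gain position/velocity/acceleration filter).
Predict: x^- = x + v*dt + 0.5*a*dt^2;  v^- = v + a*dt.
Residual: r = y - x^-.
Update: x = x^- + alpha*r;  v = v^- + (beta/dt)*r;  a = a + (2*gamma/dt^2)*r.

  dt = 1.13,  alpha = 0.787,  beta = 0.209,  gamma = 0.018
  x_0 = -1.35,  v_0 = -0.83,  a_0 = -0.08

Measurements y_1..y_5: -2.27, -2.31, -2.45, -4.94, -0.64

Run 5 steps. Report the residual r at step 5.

resid = 5.1132

step 1: x_pred=-2.3390  r=0.0690  x^+=-2.2847  v^+=-0.9076  a^+=-0.0781
step 2: x_pred=-3.3602  r=1.0502  x^+=-2.5337  v^+=-0.8016  a^+=-0.0484
step 3: x_pred=-3.4704  r=1.0204  x^+=-2.6674  v^+=-0.6676  a^+=-0.0197
step 4: x_pred=-3.4343  r=-1.5057  x^+=-4.6193  v^+=-0.9683  a^+=-0.0621
step 5: x_pred=-5.7532  r=5.1132  x^+=-1.7291  v^+=-0.0928  a^+=0.0820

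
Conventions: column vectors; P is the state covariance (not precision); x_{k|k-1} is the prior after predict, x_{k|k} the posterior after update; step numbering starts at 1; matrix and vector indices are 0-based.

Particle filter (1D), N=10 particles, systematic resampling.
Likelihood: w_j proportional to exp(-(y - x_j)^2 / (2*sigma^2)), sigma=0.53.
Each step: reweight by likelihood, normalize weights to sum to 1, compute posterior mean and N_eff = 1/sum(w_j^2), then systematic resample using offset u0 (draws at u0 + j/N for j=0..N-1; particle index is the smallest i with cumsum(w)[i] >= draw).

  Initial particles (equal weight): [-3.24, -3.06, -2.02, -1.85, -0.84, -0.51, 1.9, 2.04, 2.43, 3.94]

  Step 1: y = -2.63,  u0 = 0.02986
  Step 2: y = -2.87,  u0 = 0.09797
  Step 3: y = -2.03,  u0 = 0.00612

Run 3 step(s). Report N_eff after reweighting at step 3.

step 1: w=[0.2464, 0.3438, 0.2464, 0.1618, 0.0016, 0.0002, 0.0000, 0.0000, 0.0000, 0.0000]  mean=-2.6485  Neff=3.7632  idx=[0, 0, 0, 1, 1, 1, 2, 2, 2, 3]
step 2: w=[0.1274, 0.1274, 0.1274, 0.1525, 0.1525, 0.1525, 0.0449, 0.0449, 0.0449, 0.0255]  mean=-2.9577  Neff=7.9897  idx=[0, 1, 2, 3, 3, 4, 5, 5, 7, 9]
step 3: w=[0.0253, 0.0253, 0.0253, 0.0518, 0.0518, 0.0518, 0.0518, 0.0518, 0.3422, 0.3231]  mean=-2.3268  Neff=4.2231  idx=[0, 3, 5, 7, 8, 8, 8, 9, 9, 9]

N_eff = 4.2231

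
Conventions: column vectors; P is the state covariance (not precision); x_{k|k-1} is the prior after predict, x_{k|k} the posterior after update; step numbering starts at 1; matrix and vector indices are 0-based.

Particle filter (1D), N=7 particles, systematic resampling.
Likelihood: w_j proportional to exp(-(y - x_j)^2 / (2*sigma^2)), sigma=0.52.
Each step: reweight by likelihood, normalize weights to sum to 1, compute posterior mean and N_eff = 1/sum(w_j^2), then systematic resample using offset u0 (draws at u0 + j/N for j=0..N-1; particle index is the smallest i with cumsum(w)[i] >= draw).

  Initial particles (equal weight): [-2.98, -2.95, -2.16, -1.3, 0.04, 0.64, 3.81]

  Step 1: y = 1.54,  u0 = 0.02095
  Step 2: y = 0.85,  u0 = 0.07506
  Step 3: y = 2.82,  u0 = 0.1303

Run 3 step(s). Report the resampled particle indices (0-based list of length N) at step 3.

resampled_idx = [0, 1, 2, 3, 4, 5, 6]

step 1: w=[0.0000, 0.0000, 0.0000, 0.0000, 0.0652, 0.9345, 0.0003]  mean=0.6018  Neff=1.1395  idx=[4, 5, 5, 5, 5, 5, 5]
step 2: w=[0.0510, 0.1582, 0.1582, 0.1582, 0.1582, 0.1582, 0.1582]  mean=0.6094  Neff=6.5488  idx=[1, 2, 2, 3, 4, 5, 6]
step 3: w=[0.1429, 0.1429, 0.1429, 0.1429, 0.1429, 0.1429, 0.1429]  mean=0.6400  Neff=7.0000  idx=[0, 1, 2, 3, 4, 5, 6]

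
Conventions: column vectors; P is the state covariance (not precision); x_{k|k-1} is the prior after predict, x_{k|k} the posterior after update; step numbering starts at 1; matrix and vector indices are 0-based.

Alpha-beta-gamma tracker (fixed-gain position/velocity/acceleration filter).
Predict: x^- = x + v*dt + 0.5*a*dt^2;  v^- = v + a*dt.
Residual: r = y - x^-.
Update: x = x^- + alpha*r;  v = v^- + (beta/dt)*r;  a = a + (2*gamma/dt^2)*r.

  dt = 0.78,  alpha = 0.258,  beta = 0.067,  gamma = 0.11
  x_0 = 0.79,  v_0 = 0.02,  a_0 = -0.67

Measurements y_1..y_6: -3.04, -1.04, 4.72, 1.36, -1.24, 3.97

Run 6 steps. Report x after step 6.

x_post = 0.7160

step 1: x_pred=0.6018  r=-3.6418  x^+=-0.3378  v^+=-0.8154  a^+=-1.9869
step 2: x_pred=-1.5782  r=0.5382  x^+=-1.4394  v^+=-2.3190  a^+=-1.7923
step 3: x_pred=-3.7934  r=8.5134  x^+=-1.5969  v^+=-2.9856  a^+=1.2862
step 4: x_pred=-3.5345  r=4.8945  x^+=-2.2717  v^+=-1.5620  a^+=3.0561
step 5: x_pred=-2.5604  r=1.3204  x^+=-2.2197  v^+=0.9352  a^+=3.5335
step 6: x_pred=-0.4154  r=4.3854  x^+=0.7160  v^+=4.0680  a^+=5.1193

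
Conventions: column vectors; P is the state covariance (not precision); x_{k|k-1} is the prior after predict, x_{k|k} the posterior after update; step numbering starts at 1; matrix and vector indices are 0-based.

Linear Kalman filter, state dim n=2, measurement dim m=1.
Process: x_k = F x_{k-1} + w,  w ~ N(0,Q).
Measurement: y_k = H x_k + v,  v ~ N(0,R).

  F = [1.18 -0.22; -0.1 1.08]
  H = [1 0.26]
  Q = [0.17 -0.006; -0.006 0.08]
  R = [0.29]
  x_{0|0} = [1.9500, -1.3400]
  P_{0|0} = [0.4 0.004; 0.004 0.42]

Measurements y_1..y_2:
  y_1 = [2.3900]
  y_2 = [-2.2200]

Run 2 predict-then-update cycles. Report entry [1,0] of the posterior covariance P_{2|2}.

P_post[1,0] = -0.2553

step 1: x^-=[2.5958, -1.6422]  P^-=[0.7452 -0.1478; -0.1478 0.5730]  S=[0.9971]  K=[0.7088; 0.0012]  nu=[0.2212]  x^+=[2.7526, -1.6419]  P^+=[0.2442 -0.1486; -0.1486 0.5730]
step 2: x^-=[3.6093, -2.0486]  P^-=[0.6150 -0.3637; -0.3637 0.7829]  S=[0.7688]  K=[0.6769; -0.2083]  nu=[-5.2966]  x^+=[0.0238, -0.9454]  P^+=[0.2627 -0.2553; -0.2553 0.7496]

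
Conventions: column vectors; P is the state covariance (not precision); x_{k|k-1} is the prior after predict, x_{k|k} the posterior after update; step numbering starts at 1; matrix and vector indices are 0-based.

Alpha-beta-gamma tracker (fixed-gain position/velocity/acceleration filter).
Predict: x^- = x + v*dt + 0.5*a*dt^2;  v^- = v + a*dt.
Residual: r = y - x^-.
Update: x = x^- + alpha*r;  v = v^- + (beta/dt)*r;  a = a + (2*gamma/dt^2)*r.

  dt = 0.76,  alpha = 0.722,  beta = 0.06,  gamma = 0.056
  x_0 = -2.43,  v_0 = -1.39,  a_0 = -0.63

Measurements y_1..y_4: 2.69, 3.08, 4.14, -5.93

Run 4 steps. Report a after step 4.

a_post = -0.3992

step 1: x_pred=-3.6683  r=6.3583  x^+=0.9224  v^+=-1.3668  a^+=0.6029
step 2: x_pred=0.0577  r=3.0223  x^+=2.2398  v^+=-0.6700  a^+=1.1890
step 3: x_pred=2.0740  r=2.0660  x^+=3.5656  v^+=0.3967  a^+=1.5896
step 4: x_pred=4.3262  r=-10.2562  x^+=-3.0788  v^+=0.7951  a^+=-0.3992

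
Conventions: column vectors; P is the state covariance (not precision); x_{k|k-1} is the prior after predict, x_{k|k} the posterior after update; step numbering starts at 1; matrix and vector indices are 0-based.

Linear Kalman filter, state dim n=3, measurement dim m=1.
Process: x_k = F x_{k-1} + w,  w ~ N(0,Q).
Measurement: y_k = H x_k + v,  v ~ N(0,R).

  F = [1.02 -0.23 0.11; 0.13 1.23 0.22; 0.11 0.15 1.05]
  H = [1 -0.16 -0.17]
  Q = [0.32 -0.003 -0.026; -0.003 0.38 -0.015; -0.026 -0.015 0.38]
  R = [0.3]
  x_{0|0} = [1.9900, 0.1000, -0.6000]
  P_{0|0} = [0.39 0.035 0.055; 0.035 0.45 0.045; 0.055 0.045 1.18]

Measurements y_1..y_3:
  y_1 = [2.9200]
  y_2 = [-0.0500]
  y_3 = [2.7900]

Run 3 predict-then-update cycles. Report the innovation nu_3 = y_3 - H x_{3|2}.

innov = [2.5175]

step 1: x^-=[1.9408, 0.2497, -0.3961]  P^-=[0.7575 0.0098 0.1924; 0.0098 1.1632 0.4200; 0.1924 0.4200 1.7238]  S=[1.0914]  K=[0.6627; -0.2270; -0.1538]  nu=[0.9518]  x^+=[2.5715, 0.0336, -0.5425]  P^+=[0.2782 0.1739 0.3036; 0.1739 1.1070 0.3819; 0.3036 0.3819 1.6980]
step 2: x^-=[2.5555, 0.2563, -0.2817]  P^-=[0.6558 0.0797 0.4283; 0.0797 2.4213 1.1671; 0.4283 1.1671 2.4765]  S=[0.9817]  K=[0.5809; -0.5156; -0.1828]  nu=[-2.6124]  x^+=[1.0381, 1.6032, 0.1958]  P^+=[0.3246 0.3737 0.5325; 0.3737 2.1604 1.0746; 0.5325 1.0746 2.4437]
step 3: x^-=[0.7117, 2.1499, 0.5603]  P^-=[0.6913 0.1638 0.6009; 0.1638 4.5037 2.5194; 0.6009 2.5194 3.6006]  S=[1.0910]  K=[0.5160; -0.9029; -0.3798]  nu=[2.5175]  x^+=[2.0108, -0.1232, -0.3958]  P^+=[0.4008 0.6721 0.8147; 0.6721 3.6142 2.1453; 0.8147 2.1453 3.4432]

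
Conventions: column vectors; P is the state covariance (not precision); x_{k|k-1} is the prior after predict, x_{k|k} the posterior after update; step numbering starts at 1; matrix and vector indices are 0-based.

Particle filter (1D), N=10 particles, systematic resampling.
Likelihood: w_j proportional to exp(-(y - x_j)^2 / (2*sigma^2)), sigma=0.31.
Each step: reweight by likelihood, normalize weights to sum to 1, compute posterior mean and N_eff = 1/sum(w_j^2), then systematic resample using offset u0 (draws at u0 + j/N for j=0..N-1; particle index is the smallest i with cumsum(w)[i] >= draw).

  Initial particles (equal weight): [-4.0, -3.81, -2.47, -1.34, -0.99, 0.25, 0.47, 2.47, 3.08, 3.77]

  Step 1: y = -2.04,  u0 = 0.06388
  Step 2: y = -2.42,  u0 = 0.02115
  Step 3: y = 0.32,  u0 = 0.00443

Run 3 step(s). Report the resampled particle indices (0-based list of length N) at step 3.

step 1: w=[0.0000, 0.0000, 0.8245, 0.1686, 0.0070, 0.0000, 0.0000, 0.0000, 0.0000, 0.0000]  mean=-2.2692  Neff=1.4120  idx=[2, 2, 2, 2, 2, 2, 2, 2, 3, 3]
step 2: w=[0.1249, 0.1249, 0.1249, 0.1249, 0.1249, 0.1249, 0.1249, 0.1249, 0.0003, 0.0003]  mean=-2.4693  Neff=8.0094  idx=[0, 0, 1, 2, 3, 4, 4, 5, 6, 7]
step 3: w=[0.1000, 0.1000, 0.1000, 0.1000, 0.1000, 0.1000, 0.1000, 0.1000, 0.1000, 0.1000]  mean=-2.4700  Neff=10.0000  idx=[0, 1, 2, 3, 4, 5, 6, 7, 8, 9]

resampled_idx = [0, 1, 2, 3, 4, 5, 6, 7, 8, 9]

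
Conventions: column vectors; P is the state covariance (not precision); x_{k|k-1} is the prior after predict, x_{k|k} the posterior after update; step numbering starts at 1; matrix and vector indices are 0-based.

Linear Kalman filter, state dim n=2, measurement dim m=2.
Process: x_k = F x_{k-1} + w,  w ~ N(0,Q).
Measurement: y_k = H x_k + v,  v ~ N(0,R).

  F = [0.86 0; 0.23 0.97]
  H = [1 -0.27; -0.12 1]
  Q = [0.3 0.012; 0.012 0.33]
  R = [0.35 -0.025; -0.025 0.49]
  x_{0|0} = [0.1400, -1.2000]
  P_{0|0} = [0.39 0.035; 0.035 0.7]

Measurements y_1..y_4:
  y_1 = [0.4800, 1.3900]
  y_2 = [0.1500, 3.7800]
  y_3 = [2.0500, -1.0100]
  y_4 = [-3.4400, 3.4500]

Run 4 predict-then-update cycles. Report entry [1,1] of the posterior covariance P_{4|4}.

P_post[1,1] = 0.2869

step 1: x^-=[0.1204, -1.1318]  P^-=[0.5884 0.1183; 0.1183 1.0249]  S=[0.9493 -0.2502; -0.2502 1.4950]  K=[0.6221 0.1360; 0.0118 0.6780]  nu=[0.0540, 2.5362]  x^+=[0.4990, 0.5885]  P^+=[0.2358 0.0794; 0.0794 0.3415]
step 2: x^-=[0.4291, 0.6856]  P^-=[0.4744 0.1249; 0.1249 0.6992]  S=[0.8079 -0.1418; -0.1418 1.1661]  K=[0.5678 0.1273; 0.0244 0.5897]  nu=[-0.0940, 3.1459]  x^+=[0.7762, 2.5386]  P^+=[0.2155 0.0740; 0.0740 0.2972]
step 3: x^-=[0.6676, 2.6409]  P^-=[0.4594 0.1164; 0.1164 0.6541]  S=[0.7942 -0.1366; -0.1366 1.1228]  K=[0.5599 0.1227; 0.0227 0.5729]  nu=[2.0955, -3.5708]  x^+=[1.4029, 0.6428]  P^+=[0.2122 0.0716; 0.0716 0.2887]
step 4: x^-=[1.2065, 0.9462]  P^-=[0.4570 0.1137; 0.1137 0.6448]  S=[0.7926 -0.1366; -0.1366 1.1141]  K=[0.5587 0.1213; 0.0219 0.5692]  nu=[-4.3910, 2.6486]  x^+=[-0.9256, 2.3578]  P^+=[0.2117 0.0709; 0.0709 0.2869]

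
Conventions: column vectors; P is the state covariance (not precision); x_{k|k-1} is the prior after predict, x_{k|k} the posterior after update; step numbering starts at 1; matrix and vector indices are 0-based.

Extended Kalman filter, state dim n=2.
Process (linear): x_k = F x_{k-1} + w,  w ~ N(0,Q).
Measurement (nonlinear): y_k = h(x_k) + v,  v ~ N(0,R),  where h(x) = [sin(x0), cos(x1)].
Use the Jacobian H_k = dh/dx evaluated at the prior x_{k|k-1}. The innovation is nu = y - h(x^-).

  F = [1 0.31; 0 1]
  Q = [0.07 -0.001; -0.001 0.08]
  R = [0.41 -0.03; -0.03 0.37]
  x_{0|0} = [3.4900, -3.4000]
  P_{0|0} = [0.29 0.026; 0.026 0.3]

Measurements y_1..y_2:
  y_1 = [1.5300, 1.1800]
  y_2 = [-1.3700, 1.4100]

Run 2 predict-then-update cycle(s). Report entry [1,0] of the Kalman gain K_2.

K[1,0] = 0.1035

step 1: x^-=[2.4360, -3.4000]  P^-=[0.4049 0.1180; 0.1180 0.3800]  H_jac=[-0.7612 0.0000; 0.0000 -0.2555]  S=[0.6447 -0.0070; -0.0070 0.3948]  K=[-0.4791 -0.0849; -0.1421 -0.2485]  nu=[0.8815, 2.1468]  x^+=[1.8313, -4.0587]  P^+=[0.2547 0.0667; 0.0667 0.3431]
step 2: x^-=[0.5732, -4.0587]  P^-=[0.3990 0.1721; 0.1721 0.4231]  H_jac=[0.8402 0.0000; 0.0000 -0.7938]  S=[0.6917 -0.1448; -0.1448 0.6366]  K=[0.4618 -0.1096; 0.1035 -0.5040]  nu=[-1.9123, 2.0181]  x^+=[-0.5310, -5.2739]  P^+=[0.2293 0.0685; 0.0685 0.2388]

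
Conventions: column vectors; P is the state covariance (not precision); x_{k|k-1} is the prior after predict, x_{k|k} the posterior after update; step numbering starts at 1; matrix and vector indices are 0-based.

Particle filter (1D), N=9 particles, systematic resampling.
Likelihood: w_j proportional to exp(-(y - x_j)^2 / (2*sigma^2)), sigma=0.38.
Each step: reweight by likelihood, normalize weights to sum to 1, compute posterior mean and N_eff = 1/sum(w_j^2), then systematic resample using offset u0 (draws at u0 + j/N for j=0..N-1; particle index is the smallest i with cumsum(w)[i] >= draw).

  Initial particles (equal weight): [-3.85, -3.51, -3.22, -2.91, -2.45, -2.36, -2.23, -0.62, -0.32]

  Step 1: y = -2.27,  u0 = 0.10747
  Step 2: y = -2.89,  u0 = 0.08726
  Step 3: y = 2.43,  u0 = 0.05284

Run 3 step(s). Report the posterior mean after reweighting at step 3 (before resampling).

post_mean = -2.2330

step 1: w=[0.0001, 0.0015, 0.0139, 0.0768, 0.2836, 0.3085, 0.3155, 0.0000, 0.0000]  mean=-2.4006  Neff=3.5556  idx=[4, 4, 4, 5, 5, 5, 6, 6, 6]
step 2: w=[0.1535, 0.1535, 0.1535, 0.1134, 0.1134, 0.1134, 0.0664, 0.0664, 0.0664]  mean=-2.3755  Neff=8.1624  idx=[0, 1, 2, 2, 3, 4, 5, 6, 8]
step 3: w=[0.0003, 0.0003, 0.0003, 0.0003, 0.0069, 0.0069, 0.0069, 0.4889, 0.4889]  mean=-2.2330  Neff=2.0912  idx=[7, 7, 7, 7, 7, 8, 8, 8, 8]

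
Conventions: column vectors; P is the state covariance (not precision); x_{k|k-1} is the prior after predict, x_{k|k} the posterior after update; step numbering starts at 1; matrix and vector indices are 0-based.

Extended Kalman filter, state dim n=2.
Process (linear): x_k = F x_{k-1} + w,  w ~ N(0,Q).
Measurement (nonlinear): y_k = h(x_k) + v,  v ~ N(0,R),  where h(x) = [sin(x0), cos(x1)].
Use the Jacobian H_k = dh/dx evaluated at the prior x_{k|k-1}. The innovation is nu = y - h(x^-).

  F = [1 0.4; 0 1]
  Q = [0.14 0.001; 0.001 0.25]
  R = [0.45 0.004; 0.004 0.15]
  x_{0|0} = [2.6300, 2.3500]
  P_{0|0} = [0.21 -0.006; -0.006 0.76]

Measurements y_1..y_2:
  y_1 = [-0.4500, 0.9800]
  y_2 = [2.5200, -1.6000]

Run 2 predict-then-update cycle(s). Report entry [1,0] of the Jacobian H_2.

H_jac[1,0] = 0.0000

step 1: x^-=[3.5700, 2.3500]  P^-=[0.4668 0.2990; 0.2990 1.0100]  H_jac=[-0.9096 0.0000; 0.0000 -0.7115]  S=[0.8362 0.1975; 0.1975 0.6613]  K=[-0.4646 -0.1830; -0.0738 -1.0647]  nu=[-0.0346, 1.6827]  x^+=[3.2782, 0.5610]  P^+=[0.2306 0.0412; 0.0412 0.2249]
step 2: x^-=[3.5026, 0.5610]  P^-=[0.4396 0.1321; 0.1321 0.4749]  H_jac=[-0.9355 0.0000; 0.0000 -0.5321]  S=[0.8347 0.0698; 0.0698 0.2844]  K=[-0.4819 -0.1290; -0.0754 -0.8698]  nu=[2.8732, -2.4467]  x^+=[2.4337, 2.4726]  P^+=[0.2323 0.0400; 0.0400 0.2458]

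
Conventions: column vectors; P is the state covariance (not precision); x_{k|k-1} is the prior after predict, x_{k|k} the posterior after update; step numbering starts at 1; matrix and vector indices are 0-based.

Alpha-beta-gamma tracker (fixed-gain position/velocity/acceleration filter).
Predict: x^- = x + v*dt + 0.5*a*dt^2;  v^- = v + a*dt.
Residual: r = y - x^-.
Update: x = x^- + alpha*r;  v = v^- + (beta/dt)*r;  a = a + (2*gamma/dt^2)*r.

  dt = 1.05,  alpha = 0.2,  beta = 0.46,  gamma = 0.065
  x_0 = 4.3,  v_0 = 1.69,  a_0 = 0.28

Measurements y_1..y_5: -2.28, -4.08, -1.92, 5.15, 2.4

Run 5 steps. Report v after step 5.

v_post = 5.3670

step 1: x_pred=6.2288  r=-8.5088  x^+=4.5271  v^+=-1.7437  a^+=-0.7233
step 2: x_pred=2.2975  r=-6.3775  x^+=1.0220  v^+=-5.2971  a^+=-1.4753
step 3: x_pred=-5.3532  r=3.4332  x^+=-4.6666  v^+=-5.3421  a^+=-1.0705
step 4: x_pred=-10.8659  r=16.0159  x^+=-7.6627  v^+=0.5504  a^+=0.8180
step 5: x_pred=-6.6339  r=9.0339  x^+=-4.8271  v^+=5.3670  a^+=1.8832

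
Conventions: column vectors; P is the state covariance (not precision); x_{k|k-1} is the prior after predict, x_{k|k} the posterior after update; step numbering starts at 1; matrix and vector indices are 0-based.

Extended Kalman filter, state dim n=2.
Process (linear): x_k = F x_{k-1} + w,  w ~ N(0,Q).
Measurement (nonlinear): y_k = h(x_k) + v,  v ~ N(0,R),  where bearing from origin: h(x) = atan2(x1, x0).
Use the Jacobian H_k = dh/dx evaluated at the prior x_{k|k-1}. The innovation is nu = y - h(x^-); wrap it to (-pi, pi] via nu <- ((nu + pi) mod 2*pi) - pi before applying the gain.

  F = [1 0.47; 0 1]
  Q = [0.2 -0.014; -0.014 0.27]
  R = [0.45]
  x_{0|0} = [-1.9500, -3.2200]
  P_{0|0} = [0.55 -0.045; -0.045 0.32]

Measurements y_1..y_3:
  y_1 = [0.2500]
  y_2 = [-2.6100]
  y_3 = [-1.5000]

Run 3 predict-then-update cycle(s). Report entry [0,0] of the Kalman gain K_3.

step 1: x^-=[-3.4634, -3.2200]  P^-=[0.7784 0.0914; 0.0914 0.5900]  H_jac=[0.1440 -0.1549]  S=[0.4762]  K=[0.2056; -0.1642]  nu=[2.6426]  x^+=[-2.9200, -3.6540]  P^+=[0.7583 0.1075; 0.1075 0.5772]
step 2: x^-=[-4.6374, -3.6540]  P^-=[1.1868 0.3647; 0.3647 0.8472]  H_jac=[0.1048 -0.1330]  S=[0.4679]  K=[0.1622; -0.1592]  nu=[-0.1358]  x^+=[-4.6594, -3.6324]  P^+=[1.1745 0.3768; 0.3768 0.8353]
step 3: x^-=[-6.3667, -3.6324]  P^-=[1.9132 0.7554; 0.7554 1.1053]  H_jac=[0.0676 -0.1185]  S=[0.4622]  K=[0.0862; -0.1729]  nu=[1.1231]  x^+=[-6.2699, -3.8266]  P^+=[1.9098 0.7623; 0.7623 1.0915]

K[0,0] = 0.0862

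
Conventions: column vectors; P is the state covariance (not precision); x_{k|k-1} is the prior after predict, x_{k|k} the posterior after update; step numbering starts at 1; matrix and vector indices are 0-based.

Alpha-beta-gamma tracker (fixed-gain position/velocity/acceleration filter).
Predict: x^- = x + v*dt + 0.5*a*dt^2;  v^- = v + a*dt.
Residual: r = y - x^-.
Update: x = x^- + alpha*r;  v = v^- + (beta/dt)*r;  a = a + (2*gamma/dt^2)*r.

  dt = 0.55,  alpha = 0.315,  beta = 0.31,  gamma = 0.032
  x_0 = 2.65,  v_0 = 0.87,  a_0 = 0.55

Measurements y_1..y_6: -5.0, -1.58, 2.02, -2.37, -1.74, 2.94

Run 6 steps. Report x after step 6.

x_post = -1.0197

step 1: x_pred=3.2117  r=-8.2117  x^+=0.6250  v^+=-3.4559  a^+=-1.1873
step 2: x_pred=-1.4553  r=-0.1247  x^+=-1.4946  v^+=-4.1792  a^+=-1.2137
step 3: x_pred=-3.9767  r=5.9967  x^+=-2.0878  v^+=-1.4668  a^+=0.0550
step 4: x_pred=-2.8862  r=0.5162  x^+=-2.7236  v^+=-1.1456  a^+=0.1642
step 5: x_pred=-3.3288  r=1.5888  x^+=-2.8283  v^+=-0.1598  a^+=0.5004
step 6: x_pred=-2.8405  r=5.7805  x^+=-1.0197  v^+=3.3736  a^+=1.7234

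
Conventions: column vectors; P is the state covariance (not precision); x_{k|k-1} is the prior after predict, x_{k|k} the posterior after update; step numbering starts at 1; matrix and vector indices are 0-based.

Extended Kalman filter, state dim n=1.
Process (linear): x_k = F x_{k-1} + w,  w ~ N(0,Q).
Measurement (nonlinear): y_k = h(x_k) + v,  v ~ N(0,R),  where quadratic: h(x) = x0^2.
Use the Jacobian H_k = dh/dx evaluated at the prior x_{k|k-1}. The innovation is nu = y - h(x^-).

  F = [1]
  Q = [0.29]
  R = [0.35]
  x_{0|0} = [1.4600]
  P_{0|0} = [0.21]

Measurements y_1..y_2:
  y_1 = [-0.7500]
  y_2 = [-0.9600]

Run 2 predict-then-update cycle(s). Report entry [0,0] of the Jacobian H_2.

H_jac[0,0] = 1.0960

step 1: x^-=[1.4600]  P^-=[0.5000]  H_jac=[2.9200]  S=[4.6132]  K=[0.3165]  nu=[-2.8816]  x^+=[0.5480]  P^+=[0.0379]
step 2: x^-=[0.5480]  P^-=[0.3279]  H_jac=[1.0960]  S=[0.7440]  K=[0.4831]  nu=[-1.2603]  x^+=[-0.0609]  P^+=[0.1543]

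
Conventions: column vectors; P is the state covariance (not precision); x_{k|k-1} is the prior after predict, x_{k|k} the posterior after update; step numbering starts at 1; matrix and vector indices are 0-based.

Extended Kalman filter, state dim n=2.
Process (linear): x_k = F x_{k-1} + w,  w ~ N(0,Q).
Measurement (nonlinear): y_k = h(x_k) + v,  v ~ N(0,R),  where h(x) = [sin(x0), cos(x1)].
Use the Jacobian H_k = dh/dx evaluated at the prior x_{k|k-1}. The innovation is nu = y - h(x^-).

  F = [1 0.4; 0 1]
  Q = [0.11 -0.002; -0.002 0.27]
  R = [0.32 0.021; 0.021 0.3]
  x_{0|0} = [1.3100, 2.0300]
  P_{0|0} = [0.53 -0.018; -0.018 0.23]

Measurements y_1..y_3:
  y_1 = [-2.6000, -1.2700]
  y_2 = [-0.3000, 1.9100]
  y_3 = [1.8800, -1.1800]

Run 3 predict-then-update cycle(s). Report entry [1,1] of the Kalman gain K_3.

step 1: x^-=[2.1220, 2.0300]  P^-=[0.6624 0.0720; 0.0720 0.5000]  H_jac=[-0.5237 0.0000; 0.0000 -0.8964]  S=[0.5017 0.0548; 0.0548 0.7018]  K=[-0.6873 -0.0383; -0.0054 -0.6382]  nu=[-3.4519, -0.8268]  x^+=[4.5262, 2.5765]  P^+=[0.4215 0.0289; 0.0289 0.2137]
step 2: x^-=[5.5568, 2.5765]  P^-=[0.5888 0.1124; 0.1124 0.4837]  H_jac=[0.7476 0.0000; 0.0000 -0.5355]  S=[0.6491 -0.0240; -0.0240 0.4387]  K=[0.6745 -0.1003; 0.1079 -0.5846]  nu=[0.3642, 2.7545]  x^+=[5.5261, 1.0056]  P^+=[0.2859 0.0297; 0.0297 0.3232]
step 3: x^-=[5.9283, 1.0056]  P^-=[0.4714 0.1570; 0.1570 0.5932]  H_jac=[0.9377 0.0000; 0.0000 -0.8445]  S=[0.7345 -0.1034; -0.1034 0.7231]  K=[0.5878 -0.0994; 0.1051 -0.6778]  nu=[2.2275, -1.7156]  x^+=[7.4082, 2.4026]  P^+=[0.1984 0.0207; 0.0207 0.2382]

K[1,1] = -0.6778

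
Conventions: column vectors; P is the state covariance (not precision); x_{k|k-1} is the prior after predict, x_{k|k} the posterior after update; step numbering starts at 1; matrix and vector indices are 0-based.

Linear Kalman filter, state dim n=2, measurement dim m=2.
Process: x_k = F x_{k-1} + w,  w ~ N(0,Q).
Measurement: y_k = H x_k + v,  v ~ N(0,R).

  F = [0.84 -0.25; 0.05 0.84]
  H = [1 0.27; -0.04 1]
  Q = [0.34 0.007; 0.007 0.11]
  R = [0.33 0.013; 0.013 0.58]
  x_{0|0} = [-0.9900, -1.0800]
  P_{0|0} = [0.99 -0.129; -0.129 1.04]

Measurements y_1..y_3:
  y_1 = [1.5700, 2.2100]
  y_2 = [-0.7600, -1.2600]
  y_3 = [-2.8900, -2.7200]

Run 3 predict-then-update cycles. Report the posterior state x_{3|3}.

step 1: x^-=[-0.5616, -0.9567]  P^-=[1.1577 -0.2592; -0.2592 0.8355]  S=[1.4086 -0.0642; -0.0642 1.4381]  K=[0.7641 -0.1784; 0.0029 0.5883]  nu=[2.3899, 3.1442]  x^+=[0.7036, 0.9000]  P^+=[0.2721 -0.0826; -0.0826 0.3380]
step 2: x^-=[0.3660, 0.7912]  P^-=[0.5878 -0.1098; -0.1098 0.3422]  S=[0.8835 -0.0268; -0.0268 0.9319]  K=[0.6280 -0.1250; -0.0085 0.3717]  nu=[-1.3396, -2.0366]  x^+=[-0.2207, 0.0456]  P^+=[0.2206 -0.0555; -0.0555 0.2132]
step 3: x^-=[-0.1968, 0.0273]  P^-=[0.5323 -0.0670; -0.0670 0.2563]  S=[0.8448 -0.0054; -0.0054 0.8426]  K=[0.6080 -0.1009; 0.0046 0.3075]  nu=[-2.7006, -2.7552]  x^+=[-1.5608, -0.8321]  P^+=[0.2107 -0.0422; -0.0422 0.1767]

x_post = [-1.5608, -0.8321]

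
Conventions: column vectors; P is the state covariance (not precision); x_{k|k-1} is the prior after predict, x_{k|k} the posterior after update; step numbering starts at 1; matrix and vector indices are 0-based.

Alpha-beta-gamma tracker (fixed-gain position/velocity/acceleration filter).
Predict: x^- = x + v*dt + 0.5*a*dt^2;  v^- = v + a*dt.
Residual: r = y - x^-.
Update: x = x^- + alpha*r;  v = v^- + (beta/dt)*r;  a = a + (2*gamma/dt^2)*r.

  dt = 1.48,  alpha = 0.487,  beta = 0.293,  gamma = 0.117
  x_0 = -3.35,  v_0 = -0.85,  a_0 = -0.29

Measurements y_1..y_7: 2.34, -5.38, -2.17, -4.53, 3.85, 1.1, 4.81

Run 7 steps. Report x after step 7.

x_post = 4.9431

step 1: x_pred=-4.9256  r=7.2656  x^+=-1.3873  v^+=0.1592  a^+=0.4862
step 2: x_pred=-0.6192  r=-4.7608  x^+=-2.9377  v^+=-0.0638  a^+=-0.0224
step 3: x_pred=-3.0566  r=0.8866  x^+=-2.6248  v^+=0.0786  a^+=0.0723
step 4: x_pred=-2.4293  r=-2.1007  x^+=-3.4524  v^+=-0.2303  a^+=-0.1521
step 5: x_pred=-3.9598  r=7.8098  x^+=-0.1564  v^+=1.0907  a^+=0.6822
step 6: x_pred=2.2050  r=-1.1050  x^+=1.6669  v^+=1.8816  a^+=0.5642
step 7: x_pred=5.0695  r=-0.2595  x^+=4.9431  v^+=2.6652  a^+=0.5364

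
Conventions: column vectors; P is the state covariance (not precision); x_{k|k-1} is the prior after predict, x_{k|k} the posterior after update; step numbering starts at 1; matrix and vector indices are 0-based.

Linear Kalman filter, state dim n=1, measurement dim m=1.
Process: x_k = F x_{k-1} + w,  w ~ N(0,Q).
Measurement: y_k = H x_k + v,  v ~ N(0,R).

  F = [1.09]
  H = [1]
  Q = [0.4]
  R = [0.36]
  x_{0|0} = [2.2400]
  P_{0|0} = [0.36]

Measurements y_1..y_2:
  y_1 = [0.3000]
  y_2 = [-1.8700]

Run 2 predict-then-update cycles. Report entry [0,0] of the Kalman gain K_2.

K[0,0] = 0.6598

step 1: x^-=[2.4416]  P^-=[0.8277]  S=[1.1877]  K=[0.6969]  nu=[-2.1416]  x^+=[0.9491]  P^+=[0.2509]
step 2: x^-=[1.0345]  P^-=[0.6981]  S=[1.0581]  K=[0.6598]  nu=[-2.9045]  x^+=[-0.8818]  P^+=[0.2375]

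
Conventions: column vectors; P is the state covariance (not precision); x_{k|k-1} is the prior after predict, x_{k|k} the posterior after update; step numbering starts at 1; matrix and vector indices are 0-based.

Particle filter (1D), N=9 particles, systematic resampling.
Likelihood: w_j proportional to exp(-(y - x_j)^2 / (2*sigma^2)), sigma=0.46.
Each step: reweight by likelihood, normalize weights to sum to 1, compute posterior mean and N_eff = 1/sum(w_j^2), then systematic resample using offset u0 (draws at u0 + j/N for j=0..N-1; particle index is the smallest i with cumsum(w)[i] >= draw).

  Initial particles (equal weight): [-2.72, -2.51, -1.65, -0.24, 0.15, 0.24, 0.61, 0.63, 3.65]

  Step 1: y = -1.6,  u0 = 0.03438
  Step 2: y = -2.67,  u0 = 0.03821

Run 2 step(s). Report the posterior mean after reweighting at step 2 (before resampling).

step 1: w=[0.0430, 0.1177, 0.8279, 0.0105, 0.0006, 0.0003, 0.0000, 0.0000, 0.0000]  mean=-1.7807  Neff=1.4260  idx=[0, 1, 2, 2, 2, 2, 2, 2, 2]
step 2: w=[0.3922, 0.3714, 0.0338, 0.0338, 0.0338, 0.0338, 0.0338, 0.0338, 0.0338]  mean=-2.3891  Neff=3.3358  idx=[0, 0, 0, 0, 1, 1, 1, 3, 6]

post_mean = -2.3891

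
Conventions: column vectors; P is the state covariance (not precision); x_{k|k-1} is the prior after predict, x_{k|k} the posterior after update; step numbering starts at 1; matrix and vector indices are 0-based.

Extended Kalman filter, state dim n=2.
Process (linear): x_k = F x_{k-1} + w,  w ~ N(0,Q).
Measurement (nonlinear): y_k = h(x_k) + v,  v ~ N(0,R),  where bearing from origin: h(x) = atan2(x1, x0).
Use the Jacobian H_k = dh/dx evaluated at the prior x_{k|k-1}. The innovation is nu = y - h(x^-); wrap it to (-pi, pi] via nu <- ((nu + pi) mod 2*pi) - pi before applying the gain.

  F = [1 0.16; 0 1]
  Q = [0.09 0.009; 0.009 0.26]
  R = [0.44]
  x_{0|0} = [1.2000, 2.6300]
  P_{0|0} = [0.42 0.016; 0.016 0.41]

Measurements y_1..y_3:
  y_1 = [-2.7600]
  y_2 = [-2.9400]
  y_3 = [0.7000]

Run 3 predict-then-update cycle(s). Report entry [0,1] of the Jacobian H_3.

H_jac[0,1] = 0.1044

step 1: x^-=[1.6208, 2.6300]  P^-=[0.5256 0.0906; 0.0906 0.6700]  H_jac=[-0.2756 0.1698]  S=[0.4908]  K=[-0.2638; 0.1810]  nu=[2.5047]  x^+=[0.9601, 3.0833]  P^+=[0.4915 0.1140; 0.1140 0.6539]
step 2: x^-=[1.4534, 3.0833]  P^-=[0.6347 0.2277; 0.2277 0.9139]  H_jac=[-0.2654 0.1251]  S=[0.4839]  K=[-0.2892; 0.1114]  nu=[2.2129]  x^+=[0.8134, 3.3298]  P^+=[0.5942 0.2432; 0.2432 0.9079]
step 3: x^-=[1.3462, 3.3298]  P^-=[0.7853 0.3975; 0.3975 1.1679]  H_jac=[-0.2581 0.1044]  S=[0.4836]  K=[-0.3334; 0.0398]  nu=[-0.4866]  x^+=[1.5084, 3.3104]  P^+=[0.7316 0.4039; 0.4039 1.1672]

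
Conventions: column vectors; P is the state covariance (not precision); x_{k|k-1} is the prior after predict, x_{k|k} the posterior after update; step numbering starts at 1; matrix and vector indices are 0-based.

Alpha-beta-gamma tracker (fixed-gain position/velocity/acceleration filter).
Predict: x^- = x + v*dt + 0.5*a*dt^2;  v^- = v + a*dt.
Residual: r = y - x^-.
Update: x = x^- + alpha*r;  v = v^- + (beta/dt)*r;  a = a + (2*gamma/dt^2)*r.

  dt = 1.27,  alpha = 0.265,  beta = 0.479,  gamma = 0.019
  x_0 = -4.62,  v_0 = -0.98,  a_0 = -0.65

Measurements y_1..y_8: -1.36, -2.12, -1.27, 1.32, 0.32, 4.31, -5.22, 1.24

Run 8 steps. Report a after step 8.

step 1: x_pred=-6.3888  r=5.0288  x^+=-5.0562  v^+=0.0912  a^+=-0.5315
step 2: x_pred=-5.3690  r=3.2490  x^+=-4.5080  v^+=0.6416  a^+=-0.4550
step 3: x_pred=-4.0601  r=2.7901  x^+=-3.3208  v^+=1.1161  a^+=-0.3892
step 4: x_pred=-2.2172  r=3.5372  x^+=-1.2799  v^+=1.9559  a^+=-0.3059
step 5: x_pred=0.9574  r=-0.6374  x^+=0.7885  v^+=1.3270  a^+=-0.3209
step 6: x_pred=2.2149  r=2.0951  x^+=2.7701  v^+=1.7096  a^+=-0.2716
step 7: x_pred=4.7223  r=-9.9423  x^+=2.0876  v^+=-2.3852  a^+=-0.5058
step 8: x_pred=-1.3495  r=2.5895  x^+=-0.6633  v^+=-2.0509  a^+=-0.4448

a_post = -0.4448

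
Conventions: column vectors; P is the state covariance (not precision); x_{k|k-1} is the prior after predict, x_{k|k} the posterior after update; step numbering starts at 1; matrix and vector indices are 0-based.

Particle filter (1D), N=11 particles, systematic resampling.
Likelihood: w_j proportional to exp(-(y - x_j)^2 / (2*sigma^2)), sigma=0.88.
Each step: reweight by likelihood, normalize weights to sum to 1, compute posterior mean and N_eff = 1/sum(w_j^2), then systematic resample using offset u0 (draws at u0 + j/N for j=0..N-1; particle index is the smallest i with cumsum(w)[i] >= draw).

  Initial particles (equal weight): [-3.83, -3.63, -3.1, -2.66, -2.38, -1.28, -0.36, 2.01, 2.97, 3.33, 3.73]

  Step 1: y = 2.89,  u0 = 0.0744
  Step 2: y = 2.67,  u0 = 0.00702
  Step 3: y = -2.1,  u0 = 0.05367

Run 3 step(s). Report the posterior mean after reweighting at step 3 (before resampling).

step 1: w=[0.0000, 0.0000, 0.0000, 0.0000, 0.0000, 0.0000, 0.0003, 0.1944, 0.3192, 0.2828, 0.2032]  mean=3.0385  Neff=3.8319  idx=[7, 7, 8, 8, 8, 9, 9, 9, 10, 10, 10]
step 2: w=[0.0937, 0.0937, 0.1171, 0.1171, 0.1171, 0.0937, 0.0937, 0.0937, 0.0601, 0.0601, 0.0601]  mean=3.0283  Neff=10.4322  idx=[0, 1, 2, 2, 3, 4, 5, 6, 7, 8, 9]
step 3: w=[0.4964, 0.4964, 0.0017, 0.0017, 0.0017, 0.0017, 0.0001, 0.0001, 0.0001, 0.0000, 0.0000]  mean=2.0170  Neff=2.0289  idx=[0, 0, 0, 0, 0, 1, 1, 1, 1, 1, 1]

post_mean = 2.0170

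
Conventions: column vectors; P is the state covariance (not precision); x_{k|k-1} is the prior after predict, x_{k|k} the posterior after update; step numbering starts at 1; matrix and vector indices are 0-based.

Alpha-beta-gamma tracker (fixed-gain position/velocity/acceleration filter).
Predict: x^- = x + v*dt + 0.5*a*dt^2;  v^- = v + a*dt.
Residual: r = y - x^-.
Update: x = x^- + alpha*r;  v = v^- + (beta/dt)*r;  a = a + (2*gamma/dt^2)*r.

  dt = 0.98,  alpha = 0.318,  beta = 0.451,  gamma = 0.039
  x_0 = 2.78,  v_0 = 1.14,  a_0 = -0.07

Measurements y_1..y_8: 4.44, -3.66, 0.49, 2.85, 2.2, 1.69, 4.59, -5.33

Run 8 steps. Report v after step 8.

v_post = -2.0036

step 1: x_pred=3.8636  r=0.5764  x^+=4.0469  v^+=1.3367  a^+=-0.0232
step 2: x_pred=5.3457  r=-9.0057  x^+=2.4819  v^+=-2.8305  a^+=-0.7546
step 3: x_pred=-0.6544  r=1.1444  x^+=-0.2905  v^+=-3.0434  a^+=-0.6617
step 4: x_pred=-3.5907  r=6.4407  x^+=-1.5425  v^+=-0.7278  a^+=-0.1386
step 5: x_pred=-2.3223  r=4.5223  x^+=-0.8842  v^+=1.2176  a^+=0.2287
step 6: x_pred=0.4189  r=1.2711  x^+=0.8231  v^+=2.0267  a^+=0.3320
step 7: x_pred=2.9687  r=1.6213  x^+=3.4843  v^+=3.0982  a^+=0.4636
step 8: x_pred=6.7431  r=-12.0731  x^+=2.9039  v^+=-2.0036  a^+=-0.5169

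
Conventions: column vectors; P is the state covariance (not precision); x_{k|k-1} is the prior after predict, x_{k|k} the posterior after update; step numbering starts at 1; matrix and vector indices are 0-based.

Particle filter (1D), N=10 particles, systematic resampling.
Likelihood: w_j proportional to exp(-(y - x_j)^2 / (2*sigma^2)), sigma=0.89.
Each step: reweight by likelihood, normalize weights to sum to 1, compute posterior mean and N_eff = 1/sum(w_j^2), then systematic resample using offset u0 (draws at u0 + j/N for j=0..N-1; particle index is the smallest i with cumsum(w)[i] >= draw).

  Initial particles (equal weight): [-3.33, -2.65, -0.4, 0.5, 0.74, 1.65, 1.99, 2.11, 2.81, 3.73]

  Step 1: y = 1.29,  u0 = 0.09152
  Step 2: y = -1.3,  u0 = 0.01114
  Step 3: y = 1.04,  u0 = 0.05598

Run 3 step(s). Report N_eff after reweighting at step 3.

N_eff = 9.9644

step 1: w=[0.0000, 0.0000, 0.0390, 0.1594, 0.1953, 0.2178, 0.1735, 0.1546, 0.0550, 0.0055]  mean=1.4144  Neff=5.8984  idx=[3, 3, 4, 4, 5, 5, 6, 7, 7, 8]
step 2: w=[0.3125, 0.3125, 0.1747, 0.1747, 0.0099, 0.0099, 0.0026, 0.0016, 0.0016, 0.0001]  mean=0.6158  Neff=3.8981  idx=[0, 0, 0, 0, 1, 1, 1, 2, 3, 3]
step 3: w=[0.0961, 0.0961, 0.0961, 0.0961, 0.0961, 0.0961, 0.0961, 0.1091, 0.1091, 0.1091]  mean=0.5786  Neff=9.9644  idx=[0, 1, 2, 3, 4, 5, 6, 7, 8, 9]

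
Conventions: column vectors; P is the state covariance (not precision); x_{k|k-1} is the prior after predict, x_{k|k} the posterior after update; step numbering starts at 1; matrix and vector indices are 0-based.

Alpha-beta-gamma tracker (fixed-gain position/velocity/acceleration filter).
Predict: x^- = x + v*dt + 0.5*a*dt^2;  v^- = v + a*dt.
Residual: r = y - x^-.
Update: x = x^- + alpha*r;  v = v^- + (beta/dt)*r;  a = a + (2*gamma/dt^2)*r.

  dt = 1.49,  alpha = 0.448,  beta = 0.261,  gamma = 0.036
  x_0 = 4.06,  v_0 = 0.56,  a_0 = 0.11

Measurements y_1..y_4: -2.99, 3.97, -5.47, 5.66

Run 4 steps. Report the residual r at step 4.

step 1: x_pred=5.0165  r=-8.0065  x^+=1.4296  v^+=-0.6786  a^+=-0.1497
step 2: x_pred=0.2524  r=3.7176  x^+=1.9179  v^+=-0.2504  a^+=-0.0291
step 3: x_pred=1.5125  r=-6.9825  x^+=-1.6156  v^+=-1.5168  a^+=-0.2555
step 4: x_pred=-4.1594  r=9.8194  x^+=0.2397  v^+=-0.1775  a^+=0.0629

resid = 9.8194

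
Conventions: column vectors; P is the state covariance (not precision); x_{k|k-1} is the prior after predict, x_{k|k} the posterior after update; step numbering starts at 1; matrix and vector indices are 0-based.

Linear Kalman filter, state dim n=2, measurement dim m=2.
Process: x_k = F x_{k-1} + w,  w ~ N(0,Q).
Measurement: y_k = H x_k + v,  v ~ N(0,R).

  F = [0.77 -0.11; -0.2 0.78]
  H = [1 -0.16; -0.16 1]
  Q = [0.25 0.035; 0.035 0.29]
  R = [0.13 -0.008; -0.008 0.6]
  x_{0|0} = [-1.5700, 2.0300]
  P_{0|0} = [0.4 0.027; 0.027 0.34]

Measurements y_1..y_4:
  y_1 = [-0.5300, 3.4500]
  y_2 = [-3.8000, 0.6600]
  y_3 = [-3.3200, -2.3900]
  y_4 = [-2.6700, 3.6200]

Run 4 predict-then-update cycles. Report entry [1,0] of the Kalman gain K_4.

K[1,0] = -0.0125

step 1: x^-=[-1.4322, 1.8974]  P^-=[0.4867 -0.0390; -0.0390 0.5044]  S=[0.6421 -0.2065; -0.2065 1.1294]  K=[0.7803 0.0393; -0.0435 0.4442]  nu=[1.2058, 1.3234]  x^+=[-0.4393, 2.4329]  P^+=[0.1066 0.0344; 0.0344 0.2724]
step 2: x^-=[-0.6059, 1.9855]  P^-=[0.3107 0.0166; 0.0166 0.4493]  S=[0.4469 -0.1126; -0.1126 1.0519]  K=[0.7003 0.0435; -0.0172 0.4227]  nu=[-2.8764, -1.4224]  x^+=[-2.6819, 1.4337]  P^+=[0.0964 0.0359; 0.0359 0.2595]
step 3: x^-=[-2.2228, 1.6547]  P^-=[0.3042 0.0202; 0.0202 0.4405]  S=[0.4390 -0.1064; -0.1064 1.0419]  K=[0.6962 0.0438; -0.0130 0.4184]  nu=[-0.8325, -4.4003]  x^+=[-2.9951, -0.1756]  P^+=[0.0959 0.0361; 0.0361 0.2569]
step 4: x^-=[-2.2869, 0.4621]  P^-=[0.3039 0.0206; 0.0206 0.4389]  S=[0.4385 -0.1057; -0.1057 1.0401]  K=[0.6960 0.0438; -0.0125 0.4175]  nu=[-0.3091, 2.7920]  x^+=[-2.3798, 1.6317]  P^+=[0.0959 0.0361; 0.0361 0.2564]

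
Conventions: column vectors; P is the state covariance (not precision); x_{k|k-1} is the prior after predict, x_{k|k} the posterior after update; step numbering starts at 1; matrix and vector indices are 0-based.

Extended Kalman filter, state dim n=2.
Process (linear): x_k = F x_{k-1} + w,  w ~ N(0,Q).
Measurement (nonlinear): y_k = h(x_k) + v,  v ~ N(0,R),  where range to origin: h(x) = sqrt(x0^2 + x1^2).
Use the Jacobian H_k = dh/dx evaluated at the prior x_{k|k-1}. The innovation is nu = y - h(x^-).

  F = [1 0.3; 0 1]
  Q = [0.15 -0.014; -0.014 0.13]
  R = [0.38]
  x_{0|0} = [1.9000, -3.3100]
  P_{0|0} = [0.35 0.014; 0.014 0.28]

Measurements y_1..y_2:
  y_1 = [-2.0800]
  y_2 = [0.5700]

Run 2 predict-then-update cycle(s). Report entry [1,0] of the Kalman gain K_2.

K[1,0] = -0.3564

step 1: x^-=[0.9070, -3.3100]  P^-=[0.5336 0.0840; 0.0840 0.4100]  H_jac=[0.2643 -0.9644]  S=[0.7558]  K=[0.0794; -0.4938]  nu=[-5.5120]  x^+=[0.4694, -0.5881]  P^+=[0.5288 0.1136; 0.1136 0.2257]
step 2: x^-=[0.2930, -0.5881]  P^-=[0.7673 0.1673; 0.1673 0.3557]  H_jac=[0.4459 -0.8951]  S=[0.6840]  K=[0.2812; -0.3564]  nu=[-0.0871]  x^+=[0.2685, -0.5571]  P^+=[0.7132 0.2359; 0.2359 0.2688]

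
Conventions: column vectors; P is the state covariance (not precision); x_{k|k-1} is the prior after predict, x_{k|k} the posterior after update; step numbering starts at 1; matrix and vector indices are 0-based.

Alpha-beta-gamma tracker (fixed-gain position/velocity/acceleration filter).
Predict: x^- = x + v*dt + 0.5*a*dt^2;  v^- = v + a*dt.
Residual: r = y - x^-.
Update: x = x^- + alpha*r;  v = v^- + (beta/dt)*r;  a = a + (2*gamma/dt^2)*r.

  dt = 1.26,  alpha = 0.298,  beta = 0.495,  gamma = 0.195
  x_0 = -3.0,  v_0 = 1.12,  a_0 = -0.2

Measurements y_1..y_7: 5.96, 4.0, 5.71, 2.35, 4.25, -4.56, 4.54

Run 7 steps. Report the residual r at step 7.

resid = 27.6196

step 1: x_pred=-1.7476  r=7.7076  x^+=0.5493  v^+=3.8960  a^+=1.6934
step 2: x_pred=6.8024  r=-2.8024  x^+=5.9673  v^+=4.9287  a^+=1.0050
step 3: x_pred=12.9752  r=-7.2652  x^+=10.8102  v^+=3.3408  a^+=-0.7798
step 4: x_pred=14.4006  r=-12.0506  x^+=10.8095  v^+=-2.3759  a^+=-3.7400
step 5: x_pred=4.8470  r=-0.5970  x^+=4.6691  v^+=-7.3229  a^+=-3.8867
step 6: x_pred=-7.6429  r=3.0829  x^+=-6.7242  v^+=-11.0089  a^+=-3.1294
step 7: x_pred=-23.0796  r=27.6196  x^+=-14.8489  v^+=-4.1014  a^+=3.6555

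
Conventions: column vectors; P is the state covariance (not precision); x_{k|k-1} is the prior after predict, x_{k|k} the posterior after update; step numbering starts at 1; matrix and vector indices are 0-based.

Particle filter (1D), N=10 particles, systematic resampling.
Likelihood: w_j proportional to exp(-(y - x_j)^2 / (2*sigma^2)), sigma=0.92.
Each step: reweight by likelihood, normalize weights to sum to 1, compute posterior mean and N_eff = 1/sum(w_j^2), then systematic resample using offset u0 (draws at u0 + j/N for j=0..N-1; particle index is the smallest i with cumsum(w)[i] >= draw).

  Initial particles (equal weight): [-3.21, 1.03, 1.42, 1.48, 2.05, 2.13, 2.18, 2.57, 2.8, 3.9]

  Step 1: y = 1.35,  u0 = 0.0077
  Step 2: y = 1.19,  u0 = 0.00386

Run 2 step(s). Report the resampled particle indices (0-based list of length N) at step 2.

resampled_idx = [0, 0, 1, 2, 3, 4, 4, 5, 6, 8]

step 1: w=[0.0000, 0.1632, 0.1729, 0.1717, 0.1298, 0.1211, 0.1154, 0.0720, 0.0501, 0.0037]  mean=1.7833  Neff=7.2163  idx=[1, 1, 2, 2, 3, 3, 4, 5, 6, 7]
step 2: w=[0.1241, 0.1241, 0.1221, 0.1221, 0.1199, 0.1199, 0.0814, 0.0748, 0.0706, 0.0409]  mean=1.5427  Neff=9.2360  idx=[0, 0, 1, 2, 3, 4, 4, 5, 6, 8]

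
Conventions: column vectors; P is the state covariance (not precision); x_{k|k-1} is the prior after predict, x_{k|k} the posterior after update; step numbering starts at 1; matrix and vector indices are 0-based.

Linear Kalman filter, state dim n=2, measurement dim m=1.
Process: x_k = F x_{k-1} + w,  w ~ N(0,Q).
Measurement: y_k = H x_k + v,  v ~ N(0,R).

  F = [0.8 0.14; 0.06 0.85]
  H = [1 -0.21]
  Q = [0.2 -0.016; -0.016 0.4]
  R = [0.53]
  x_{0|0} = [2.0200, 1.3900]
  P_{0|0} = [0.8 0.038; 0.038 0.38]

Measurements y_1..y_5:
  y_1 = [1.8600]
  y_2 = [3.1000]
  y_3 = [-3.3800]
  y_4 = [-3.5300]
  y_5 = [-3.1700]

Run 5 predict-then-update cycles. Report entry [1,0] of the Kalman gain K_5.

K[1,0] = 0.0576

step 1: x^-=[1.8106, 1.3027]  P^-=[0.7280 0.0938; 0.0938 0.6813]  S=[1.2486]  K=[0.5672; -0.0395]  nu=[0.3230]  x^+=[1.9938, 1.2899]  P^+=[0.3262 0.1217; 0.1217 0.6794]
step 2: x^-=[1.7756, 1.2161]  P^-=[0.4494 0.1643; 0.1643 0.9044]  S=[0.9502]  K=[0.4366; -0.0270]  nu=[1.5797]  x^+=[2.4653, 1.1735]  P^+=[0.2682 0.1755; 0.1755 0.9037]
step 3: x^-=[2.1365, 1.1454]  P^-=[0.4287 0.2252; 0.2252 1.0718]  S=[0.9114]  K=[0.4185; 0.0002]  nu=[-5.2760]  x^+=[-0.0714, 1.1445]  P^+=[0.2691 0.2252; 0.2252 1.0718]
step 4: x^-=[0.1031, 0.9686]  P^-=[0.4437 0.2795; 0.2795 1.1983]  S=[0.9091]  K=[0.4235; 0.0306]  nu=[-3.4297]  x^+=[-1.3492, 0.8636]  P^+=[0.2806 0.2677; 0.2677 1.1975]
step 5: x^-=[-0.9585, 0.6531]  P^-=[0.4630 0.3242; 0.3242 1.2935]  S=[0.9139]  K=[0.4322; 0.0576]  nu=[-2.0744]  x^+=[-1.8549, 0.5337]  P^+=[0.2924 0.3015; 0.3015 1.2905]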